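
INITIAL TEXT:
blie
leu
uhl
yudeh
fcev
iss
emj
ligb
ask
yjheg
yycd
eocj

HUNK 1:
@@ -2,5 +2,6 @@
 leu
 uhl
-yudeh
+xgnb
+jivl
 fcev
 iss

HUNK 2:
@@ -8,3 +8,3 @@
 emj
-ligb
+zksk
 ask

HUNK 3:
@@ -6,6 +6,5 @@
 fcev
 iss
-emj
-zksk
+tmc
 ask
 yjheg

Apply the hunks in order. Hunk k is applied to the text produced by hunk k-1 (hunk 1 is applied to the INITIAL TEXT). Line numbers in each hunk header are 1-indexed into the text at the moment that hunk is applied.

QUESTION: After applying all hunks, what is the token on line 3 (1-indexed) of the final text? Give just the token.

Answer: uhl

Derivation:
Hunk 1: at line 2 remove [yudeh] add [xgnb,jivl] -> 13 lines: blie leu uhl xgnb jivl fcev iss emj ligb ask yjheg yycd eocj
Hunk 2: at line 8 remove [ligb] add [zksk] -> 13 lines: blie leu uhl xgnb jivl fcev iss emj zksk ask yjheg yycd eocj
Hunk 3: at line 6 remove [emj,zksk] add [tmc] -> 12 lines: blie leu uhl xgnb jivl fcev iss tmc ask yjheg yycd eocj
Final line 3: uhl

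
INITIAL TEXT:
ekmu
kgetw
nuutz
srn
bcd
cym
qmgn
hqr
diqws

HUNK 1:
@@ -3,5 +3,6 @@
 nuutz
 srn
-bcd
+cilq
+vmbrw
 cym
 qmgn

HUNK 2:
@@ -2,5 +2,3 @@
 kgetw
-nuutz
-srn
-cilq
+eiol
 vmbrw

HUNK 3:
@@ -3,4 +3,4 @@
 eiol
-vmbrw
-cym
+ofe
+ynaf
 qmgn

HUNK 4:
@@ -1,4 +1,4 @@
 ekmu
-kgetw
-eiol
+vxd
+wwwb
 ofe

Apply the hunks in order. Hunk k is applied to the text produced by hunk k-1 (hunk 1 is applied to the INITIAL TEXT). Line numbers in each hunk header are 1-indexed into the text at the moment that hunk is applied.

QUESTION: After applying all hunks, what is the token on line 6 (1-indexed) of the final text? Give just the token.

Answer: qmgn

Derivation:
Hunk 1: at line 3 remove [bcd] add [cilq,vmbrw] -> 10 lines: ekmu kgetw nuutz srn cilq vmbrw cym qmgn hqr diqws
Hunk 2: at line 2 remove [nuutz,srn,cilq] add [eiol] -> 8 lines: ekmu kgetw eiol vmbrw cym qmgn hqr diqws
Hunk 3: at line 3 remove [vmbrw,cym] add [ofe,ynaf] -> 8 lines: ekmu kgetw eiol ofe ynaf qmgn hqr diqws
Hunk 4: at line 1 remove [kgetw,eiol] add [vxd,wwwb] -> 8 lines: ekmu vxd wwwb ofe ynaf qmgn hqr diqws
Final line 6: qmgn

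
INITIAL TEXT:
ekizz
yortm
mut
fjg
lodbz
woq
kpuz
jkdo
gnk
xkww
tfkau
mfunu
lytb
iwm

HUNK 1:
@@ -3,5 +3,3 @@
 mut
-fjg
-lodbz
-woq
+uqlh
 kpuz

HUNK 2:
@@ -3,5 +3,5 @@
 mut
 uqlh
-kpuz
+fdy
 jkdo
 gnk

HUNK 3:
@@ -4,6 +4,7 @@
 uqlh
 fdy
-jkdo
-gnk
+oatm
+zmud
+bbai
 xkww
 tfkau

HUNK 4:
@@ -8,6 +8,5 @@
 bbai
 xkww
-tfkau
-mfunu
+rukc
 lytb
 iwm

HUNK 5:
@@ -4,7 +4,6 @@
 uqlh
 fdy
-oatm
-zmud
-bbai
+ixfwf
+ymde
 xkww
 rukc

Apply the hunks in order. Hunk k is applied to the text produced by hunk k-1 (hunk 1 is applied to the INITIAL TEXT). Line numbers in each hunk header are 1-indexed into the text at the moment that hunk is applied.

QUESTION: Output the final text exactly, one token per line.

Answer: ekizz
yortm
mut
uqlh
fdy
ixfwf
ymde
xkww
rukc
lytb
iwm

Derivation:
Hunk 1: at line 3 remove [fjg,lodbz,woq] add [uqlh] -> 12 lines: ekizz yortm mut uqlh kpuz jkdo gnk xkww tfkau mfunu lytb iwm
Hunk 2: at line 3 remove [kpuz] add [fdy] -> 12 lines: ekizz yortm mut uqlh fdy jkdo gnk xkww tfkau mfunu lytb iwm
Hunk 3: at line 4 remove [jkdo,gnk] add [oatm,zmud,bbai] -> 13 lines: ekizz yortm mut uqlh fdy oatm zmud bbai xkww tfkau mfunu lytb iwm
Hunk 4: at line 8 remove [tfkau,mfunu] add [rukc] -> 12 lines: ekizz yortm mut uqlh fdy oatm zmud bbai xkww rukc lytb iwm
Hunk 5: at line 4 remove [oatm,zmud,bbai] add [ixfwf,ymde] -> 11 lines: ekizz yortm mut uqlh fdy ixfwf ymde xkww rukc lytb iwm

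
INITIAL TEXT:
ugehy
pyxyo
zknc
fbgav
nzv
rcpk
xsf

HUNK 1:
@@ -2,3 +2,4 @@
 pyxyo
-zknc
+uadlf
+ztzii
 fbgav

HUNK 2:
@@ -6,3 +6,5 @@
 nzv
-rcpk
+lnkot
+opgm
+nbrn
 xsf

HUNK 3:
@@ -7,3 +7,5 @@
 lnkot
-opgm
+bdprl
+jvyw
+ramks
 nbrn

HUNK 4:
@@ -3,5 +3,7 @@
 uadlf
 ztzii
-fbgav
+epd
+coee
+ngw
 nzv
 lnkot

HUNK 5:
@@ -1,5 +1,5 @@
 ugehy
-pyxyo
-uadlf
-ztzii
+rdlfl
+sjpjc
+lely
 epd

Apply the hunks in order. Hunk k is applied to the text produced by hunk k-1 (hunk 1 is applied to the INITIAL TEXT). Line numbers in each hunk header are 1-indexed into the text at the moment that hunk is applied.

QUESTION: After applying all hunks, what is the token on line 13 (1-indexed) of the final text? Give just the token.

Answer: nbrn

Derivation:
Hunk 1: at line 2 remove [zknc] add [uadlf,ztzii] -> 8 lines: ugehy pyxyo uadlf ztzii fbgav nzv rcpk xsf
Hunk 2: at line 6 remove [rcpk] add [lnkot,opgm,nbrn] -> 10 lines: ugehy pyxyo uadlf ztzii fbgav nzv lnkot opgm nbrn xsf
Hunk 3: at line 7 remove [opgm] add [bdprl,jvyw,ramks] -> 12 lines: ugehy pyxyo uadlf ztzii fbgav nzv lnkot bdprl jvyw ramks nbrn xsf
Hunk 4: at line 3 remove [fbgav] add [epd,coee,ngw] -> 14 lines: ugehy pyxyo uadlf ztzii epd coee ngw nzv lnkot bdprl jvyw ramks nbrn xsf
Hunk 5: at line 1 remove [pyxyo,uadlf,ztzii] add [rdlfl,sjpjc,lely] -> 14 lines: ugehy rdlfl sjpjc lely epd coee ngw nzv lnkot bdprl jvyw ramks nbrn xsf
Final line 13: nbrn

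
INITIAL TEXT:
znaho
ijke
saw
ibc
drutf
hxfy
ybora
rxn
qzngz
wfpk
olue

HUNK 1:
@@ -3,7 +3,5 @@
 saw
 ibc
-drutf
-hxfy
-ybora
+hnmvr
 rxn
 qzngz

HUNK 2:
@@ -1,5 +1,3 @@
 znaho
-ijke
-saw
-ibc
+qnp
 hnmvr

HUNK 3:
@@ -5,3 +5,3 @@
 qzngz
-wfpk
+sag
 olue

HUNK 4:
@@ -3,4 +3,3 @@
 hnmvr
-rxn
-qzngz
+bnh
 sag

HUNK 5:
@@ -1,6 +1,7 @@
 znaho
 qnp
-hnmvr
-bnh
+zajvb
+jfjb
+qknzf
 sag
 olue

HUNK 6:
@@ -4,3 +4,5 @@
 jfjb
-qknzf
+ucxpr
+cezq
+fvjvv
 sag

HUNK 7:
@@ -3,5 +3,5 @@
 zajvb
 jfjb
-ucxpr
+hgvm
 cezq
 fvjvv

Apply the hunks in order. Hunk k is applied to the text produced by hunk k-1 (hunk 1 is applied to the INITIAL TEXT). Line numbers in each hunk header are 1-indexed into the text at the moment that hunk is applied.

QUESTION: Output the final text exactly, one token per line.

Hunk 1: at line 3 remove [drutf,hxfy,ybora] add [hnmvr] -> 9 lines: znaho ijke saw ibc hnmvr rxn qzngz wfpk olue
Hunk 2: at line 1 remove [ijke,saw,ibc] add [qnp] -> 7 lines: znaho qnp hnmvr rxn qzngz wfpk olue
Hunk 3: at line 5 remove [wfpk] add [sag] -> 7 lines: znaho qnp hnmvr rxn qzngz sag olue
Hunk 4: at line 3 remove [rxn,qzngz] add [bnh] -> 6 lines: znaho qnp hnmvr bnh sag olue
Hunk 5: at line 1 remove [hnmvr,bnh] add [zajvb,jfjb,qknzf] -> 7 lines: znaho qnp zajvb jfjb qknzf sag olue
Hunk 6: at line 4 remove [qknzf] add [ucxpr,cezq,fvjvv] -> 9 lines: znaho qnp zajvb jfjb ucxpr cezq fvjvv sag olue
Hunk 7: at line 3 remove [ucxpr] add [hgvm] -> 9 lines: znaho qnp zajvb jfjb hgvm cezq fvjvv sag olue

Answer: znaho
qnp
zajvb
jfjb
hgvm
cezq
fvjvv
sag
olue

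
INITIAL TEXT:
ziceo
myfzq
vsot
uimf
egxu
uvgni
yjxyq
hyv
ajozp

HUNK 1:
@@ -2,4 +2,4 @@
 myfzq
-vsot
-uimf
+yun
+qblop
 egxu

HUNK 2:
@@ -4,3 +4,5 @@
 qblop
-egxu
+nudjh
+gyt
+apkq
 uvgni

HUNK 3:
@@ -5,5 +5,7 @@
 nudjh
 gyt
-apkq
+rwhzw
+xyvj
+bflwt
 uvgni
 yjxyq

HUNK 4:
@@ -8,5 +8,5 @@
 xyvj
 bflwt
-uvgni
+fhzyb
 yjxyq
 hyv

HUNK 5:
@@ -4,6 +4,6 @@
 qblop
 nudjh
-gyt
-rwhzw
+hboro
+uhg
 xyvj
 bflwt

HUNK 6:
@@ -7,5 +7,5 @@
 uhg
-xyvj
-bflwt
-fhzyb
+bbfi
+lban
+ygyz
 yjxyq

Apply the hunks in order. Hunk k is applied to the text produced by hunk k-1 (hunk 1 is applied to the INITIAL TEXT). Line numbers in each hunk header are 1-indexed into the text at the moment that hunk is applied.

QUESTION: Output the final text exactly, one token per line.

Answer: ziceo
myfzq
yun
qblop
nudjh
hboro
uhg
bbfi
lban
ygyz
yjxyq
hyv
ajozp

Derivation:
Hunk 1: at line 2 remove [vsot,uimf] add [yun,qblop] -> 9 lines: ziceo myfzq yun qblop egxu uvgni yjxyq hyv ajozp
Hunk 2: at line 4 remove [egxu] add [nudjh,gyt,apkq] -> 11 lines: ziceo myfzq yun qblop nudjh gyt apkq uvgni yjxyq hyv ajozp
Hunk 3: at line 5 remove [apkq] add [rwhzw,xyvj,bflwt] -> 13 lines: ziceo myfzq yun qblop nudjh gyt rwhzw xyvj bflwt uvgni yjxyq hyv ajozp
Hunk 4: at line 8 remove [uvgni] add [fhzyb] -> 13 lines: ziceo myfzq yun qblop nudjh gyt rwhzw xyvj bflwt fhzyb yjxyq hyv ajozp
Hunk 5: at line 4 remove [gyt,rwhzw] add [hboro,uhg] -> 13 lines: ziceo myfzq yun qblop nudjh hboro uhg xyvj bflwt fhzyb yjxyq hyv ajozp
Hunk 6: at line 7 remove [xyvj,bflwt,fhzyb] add [bbfi,lban,ygyz] -> 13 lines: ziceo myfzq yun qblop nudjh hboro uhg bbfi lban ygyz yjxyq hyv ajozp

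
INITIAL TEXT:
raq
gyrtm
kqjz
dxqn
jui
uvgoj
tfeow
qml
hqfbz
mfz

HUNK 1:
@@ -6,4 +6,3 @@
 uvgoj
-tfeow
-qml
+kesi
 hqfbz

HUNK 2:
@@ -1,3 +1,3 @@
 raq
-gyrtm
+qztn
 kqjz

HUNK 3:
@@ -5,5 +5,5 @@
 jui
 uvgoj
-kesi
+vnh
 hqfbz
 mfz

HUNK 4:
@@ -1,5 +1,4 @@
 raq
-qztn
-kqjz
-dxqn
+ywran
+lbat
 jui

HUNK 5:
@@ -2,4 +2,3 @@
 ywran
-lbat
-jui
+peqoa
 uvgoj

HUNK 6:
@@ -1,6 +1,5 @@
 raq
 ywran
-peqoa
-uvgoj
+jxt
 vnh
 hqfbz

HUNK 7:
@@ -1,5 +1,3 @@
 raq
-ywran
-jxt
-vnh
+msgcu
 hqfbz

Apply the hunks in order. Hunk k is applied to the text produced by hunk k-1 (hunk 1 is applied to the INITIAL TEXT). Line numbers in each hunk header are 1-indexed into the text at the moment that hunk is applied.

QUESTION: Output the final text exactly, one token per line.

Answer: raq
msgcu
hqfbz
mfz

Derivation:
Hunk 1: at line 6 remove [tfeow,qml] add [kesi] -> 9 lines: raq gyrtm kqjz dxqn jui uvgoj kesi hqfbz mfz
Hunk 2: at line 1 remove [gyrtm] add [qztn] -> 9 lines: raq qztn kqjz dxqn jui uvgoj kesi hqfbz mfz
Hunk 3: at line 5 remove [kesi] add [vnh] -> 9 lines: raq qztn kqjz dxqn jui uvgoj vnh hqfbz mfz
Hunk 4: at line 1 remove [qztn,kqjz,dxqn] add [ywran,lbat] -> 8 lines: raq ywran lbat jui uvgoj vnh hqfbz mfz
Hunk 5: at line 2 remove [lbat,jui] add [peqoa] -> 7 lines: raq ywran peqoa uvgoj vnh hqfbz mfz
Hunk 6: at line 1 remove [peqoa,uvgoj] add [jxt] -> 6 lines: raq ywran jxt vnh hqfbz mfz
Hunk 7: at line 1 remove [ywran,jxt,vnh] add [msgcu] -> 4 lines: raq msgcu hqfbz mfz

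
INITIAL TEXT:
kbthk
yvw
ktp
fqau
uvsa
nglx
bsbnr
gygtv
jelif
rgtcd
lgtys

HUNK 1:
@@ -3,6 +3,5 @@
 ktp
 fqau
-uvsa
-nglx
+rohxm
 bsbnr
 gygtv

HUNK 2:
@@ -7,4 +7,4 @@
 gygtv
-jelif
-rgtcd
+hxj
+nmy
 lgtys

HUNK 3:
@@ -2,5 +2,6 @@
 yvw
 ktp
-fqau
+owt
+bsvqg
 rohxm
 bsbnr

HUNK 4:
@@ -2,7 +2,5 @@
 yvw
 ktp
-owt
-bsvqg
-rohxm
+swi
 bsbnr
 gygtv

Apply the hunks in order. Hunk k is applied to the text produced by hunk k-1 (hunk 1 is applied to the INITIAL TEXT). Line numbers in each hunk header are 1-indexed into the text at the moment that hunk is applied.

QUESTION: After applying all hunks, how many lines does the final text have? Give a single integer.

Hunk 1: at line 3 remove [uvsa,nglx] add [rohxm] -> 10 lines: kbthk yvw ktp fqau rohxm bsbnr gygtv jelif rgtcd lgtys
Hunk 2: at line 7 remove [jelif,rgtcd] add [hxj,nmy] -> 10 lines: kbthk yvw ktp fqau rohxm bsbnr gygtv hxj nmy lgtys
Hunk 3: at line 2 remove [fqau] add [owt,bsvqg] -> 11 lines: kbthk yvw ktp owt bsvqg rohxm bsbnr gygtv hxj nmy lgtys
Hunk 4: at line 2 remove [owt,bsvqg,rohxm] add [swi] -> 9 lines: kbthk yvw ktp swi bsbnr gygtv hxj nmy lgtys
Final line count: 9

Answer: 9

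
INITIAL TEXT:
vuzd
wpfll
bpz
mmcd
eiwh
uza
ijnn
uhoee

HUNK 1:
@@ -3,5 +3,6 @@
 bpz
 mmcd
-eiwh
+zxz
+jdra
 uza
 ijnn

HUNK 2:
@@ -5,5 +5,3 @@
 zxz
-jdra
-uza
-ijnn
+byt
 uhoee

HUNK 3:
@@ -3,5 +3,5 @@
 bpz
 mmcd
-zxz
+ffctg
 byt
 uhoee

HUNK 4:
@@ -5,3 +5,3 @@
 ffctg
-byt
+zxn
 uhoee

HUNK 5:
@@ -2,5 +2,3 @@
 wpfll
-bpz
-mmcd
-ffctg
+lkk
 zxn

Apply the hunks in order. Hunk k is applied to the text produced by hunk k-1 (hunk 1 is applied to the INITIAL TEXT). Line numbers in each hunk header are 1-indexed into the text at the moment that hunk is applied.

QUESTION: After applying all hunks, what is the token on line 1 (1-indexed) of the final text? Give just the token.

Hunk 1: at line 3 remove [eiwh] add [zxz,jdra] -> 9 lines: vuzd wpfll bpz mmcd zxz jdra uza ijnn uhoee
Hunk 2: at line 5 remove [jdra,uza,ijnn] add [byt] -> 7 lines: vuzd wpfll bpz mmcd zxz byt uhoee
Hunk 3: at line 3 remove [zxz] add [ffctg] -> 7 lines: vuzd wpfll bpz mmcd ffctg byt uhoee
Hunk 4: at line 5 remove [byt] add [zxn] -> 7 lines: vuzd wpfll bpz mmcd ffctg zxn uhoee
Hunk 5: at line 2 remove [bpz,mmcd,ffctg] add [lkk] -> 5 lines: vuzd wpfll lkk zxn uhoee
Final line 1: vuzd

Answer: vuzd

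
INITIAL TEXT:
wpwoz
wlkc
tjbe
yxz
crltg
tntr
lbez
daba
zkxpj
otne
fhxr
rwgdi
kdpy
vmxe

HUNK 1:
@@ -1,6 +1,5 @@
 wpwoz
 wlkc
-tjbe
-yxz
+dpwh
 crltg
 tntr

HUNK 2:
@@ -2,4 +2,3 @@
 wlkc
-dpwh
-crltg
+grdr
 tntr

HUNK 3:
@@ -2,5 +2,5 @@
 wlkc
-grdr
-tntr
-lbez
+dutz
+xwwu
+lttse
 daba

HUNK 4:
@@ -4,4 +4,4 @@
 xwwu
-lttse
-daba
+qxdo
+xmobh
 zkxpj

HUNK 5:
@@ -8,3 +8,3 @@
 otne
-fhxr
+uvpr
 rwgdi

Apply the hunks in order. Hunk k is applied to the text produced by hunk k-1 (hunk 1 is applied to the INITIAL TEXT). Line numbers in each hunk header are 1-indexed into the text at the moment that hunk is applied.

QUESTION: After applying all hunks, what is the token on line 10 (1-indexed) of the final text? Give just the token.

Hunk 1: at line 1 remove [tjbe,yxz] add [dpwh] -> 13 lines: wpwoz wlkc dpwh crltg tntr lbez daba zkxpj otne fhxr rwgdi kdpy vmxe
Hunk 2: at line 2 remove [dpwh,crltg] add [grdr] -> 12 lines: wpwoz wlkc grdr tntr lbez daba zkxpj otne fhxr rwgdi kdpy vmxe
Hunk 3: at line 2 remove [grdr,tntr,lbez] add [dutz,xwwu,lttse] -> 12 lines: wpwoz wlkc dutz xwwu lttse daba zkxpj otne fhxr rwgdi kdpy vmxe
Hunk 4: at line 4 remove [lttse,daba] add [qxdo,xmobh] -> 12 lines: wpwoz wlkc dutz xwwu qxdo xmobh zkxpj otne fhxr rwgdi kdpy vmxe
Hunk 5: at line 8 remove [fhxr] add [uvpr] -> 12 lines: wpwoz wlkc dutz xwwu qxdo xmobh zkxpj otne uvpr rwgdi kdpy vmxe
Final line 10: rwgdi

Answer: rwgdi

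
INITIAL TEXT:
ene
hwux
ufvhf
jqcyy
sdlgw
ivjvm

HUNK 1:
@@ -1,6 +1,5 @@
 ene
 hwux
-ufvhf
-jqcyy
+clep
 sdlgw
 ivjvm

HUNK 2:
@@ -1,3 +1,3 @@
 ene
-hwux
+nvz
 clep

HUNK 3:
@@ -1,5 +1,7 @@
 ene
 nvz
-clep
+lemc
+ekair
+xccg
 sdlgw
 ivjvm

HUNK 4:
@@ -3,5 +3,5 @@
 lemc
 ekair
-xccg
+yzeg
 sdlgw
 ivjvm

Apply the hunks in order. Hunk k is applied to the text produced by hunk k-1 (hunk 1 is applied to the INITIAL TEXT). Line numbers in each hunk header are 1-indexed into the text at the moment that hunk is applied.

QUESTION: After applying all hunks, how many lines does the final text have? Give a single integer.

Answer: 7

Derivation:
Hunk 1: at line 1 remove [ufvhf,jqcyy] add [clep] -> 5 lines: ene hwux clep sdlgw ivjvm
Hunk 2: at line 1 remove [hwux] add [nvz] -> 5 lines: ene nvz clep sdlgw ivjvm
Hunk 3: at line 1 remove [clep] add [lemc,ekair,xccg] -> 7 lines: ene nvz lemc ekair xccg sdlgw ivjvm
Hunk 4: at line 3 remove [xccg] add [yzeg] -> 7 lines: ene nvz lemc ekair yzeg sdlgw ivjvm
Final line count: 7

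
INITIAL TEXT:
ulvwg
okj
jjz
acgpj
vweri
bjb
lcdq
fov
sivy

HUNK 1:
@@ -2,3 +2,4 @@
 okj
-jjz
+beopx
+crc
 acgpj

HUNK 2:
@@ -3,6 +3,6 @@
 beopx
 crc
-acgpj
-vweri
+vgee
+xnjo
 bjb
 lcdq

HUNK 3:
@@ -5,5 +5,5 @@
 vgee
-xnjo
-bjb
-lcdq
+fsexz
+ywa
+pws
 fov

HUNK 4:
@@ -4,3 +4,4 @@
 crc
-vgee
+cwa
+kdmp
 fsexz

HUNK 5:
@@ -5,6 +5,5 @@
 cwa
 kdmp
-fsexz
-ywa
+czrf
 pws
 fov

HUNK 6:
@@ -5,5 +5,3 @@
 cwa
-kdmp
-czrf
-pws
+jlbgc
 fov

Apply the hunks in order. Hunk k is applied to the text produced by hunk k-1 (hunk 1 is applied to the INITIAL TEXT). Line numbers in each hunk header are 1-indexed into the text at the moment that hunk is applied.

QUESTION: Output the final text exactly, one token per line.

Answer: ulvwg
okj
beopx
crc
cwa
jlbgc
fov
sivy

Derivation:
Hunk 1: at line 2 remove [jjz] add [beopx,crc] -> 10 lines: ulvwg okj beopx crc acgpj vweri bjb lcdq fov sivy
Hunk 2: at line 3 remove [acgpj,vweri] add [vgee,xnjo] -> 10 lines: ulvwg okj beopx crc vgee xnjo bjb lcdq fov sivy
Hunk 3: at line 5 remove [xnjo,bjb,lcdq] add [fsexz,ywa,pws] -> 10 lines: ulvwg okj beopx crc vgee fsexz ywa pws fov sivy
Hunk 4: at line 4 remove [vgee] add [cwa,kdmp] -> 11 lines: ulvwg okj beopx crc cwa kdmp fsexz ywa pws fov sivy
Hunk 5: at line 5 remove [fsexz,ywa] add [czrf] -> 10 lines: ulvwg okj beopx crc cwa kdmp czrf pws fov sivy
Hunk 6: at line 5 remove [kdmp,czrf,pws] add [jlbgc] -> 8 lines: ulvwg okj beopx crc cwa jlbgc fov sivy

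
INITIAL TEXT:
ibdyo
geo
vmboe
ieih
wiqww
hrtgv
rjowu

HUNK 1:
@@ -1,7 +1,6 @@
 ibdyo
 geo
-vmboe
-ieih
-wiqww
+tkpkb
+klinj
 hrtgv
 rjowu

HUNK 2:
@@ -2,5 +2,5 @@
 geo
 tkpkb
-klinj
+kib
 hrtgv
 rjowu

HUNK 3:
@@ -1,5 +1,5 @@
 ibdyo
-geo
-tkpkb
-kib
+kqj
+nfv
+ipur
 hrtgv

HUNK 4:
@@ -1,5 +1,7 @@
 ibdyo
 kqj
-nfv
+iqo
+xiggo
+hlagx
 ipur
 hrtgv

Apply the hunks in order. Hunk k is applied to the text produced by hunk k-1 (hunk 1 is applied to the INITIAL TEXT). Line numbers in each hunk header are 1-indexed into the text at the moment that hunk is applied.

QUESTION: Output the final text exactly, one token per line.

Hunk 1: at line 1 remove [vmboe,ieih,wiqww] add [tkpkb,klinj] -> 6 lines: ibdyo geo tkpkb klinj hrtgv rjowu
Hunk 2: at line 2 remove [klinj] add [kib] -> 6 lines: ibdyo geo tkpkb kib hrtgv rjowu
Hunk 3: at line 1 remove [geo,tkpkb,kib] add [kqj,nfv,ipur] -> 6 lines: ibdyo kqj nfv ipur hrtgv rjowu
Hunk 4: at line 1 remove [nfv] add [iqo,xiggo,hlagx] -> 8 lines: ibdyo kqj iqo xiggo hlagx ipur hrtgv rjowu

Answer: ibdyo
kqj
iqo
xiggo
hlagx
ipur
hrtgv
rjowu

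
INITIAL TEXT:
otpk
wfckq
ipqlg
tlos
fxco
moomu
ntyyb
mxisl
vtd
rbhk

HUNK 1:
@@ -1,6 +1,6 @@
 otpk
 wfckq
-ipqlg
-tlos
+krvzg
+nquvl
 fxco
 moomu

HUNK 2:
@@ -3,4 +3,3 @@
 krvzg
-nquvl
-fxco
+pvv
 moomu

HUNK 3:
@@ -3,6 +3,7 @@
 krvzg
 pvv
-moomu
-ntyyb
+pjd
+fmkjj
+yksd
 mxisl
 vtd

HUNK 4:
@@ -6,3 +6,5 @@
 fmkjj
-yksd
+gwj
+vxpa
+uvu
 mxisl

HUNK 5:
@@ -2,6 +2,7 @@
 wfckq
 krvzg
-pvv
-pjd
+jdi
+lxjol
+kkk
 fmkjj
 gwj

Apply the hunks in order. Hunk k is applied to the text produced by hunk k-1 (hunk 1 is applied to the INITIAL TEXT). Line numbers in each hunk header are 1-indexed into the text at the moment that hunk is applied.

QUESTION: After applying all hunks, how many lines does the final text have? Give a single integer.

Answer: 13

Derivation:
Hunk 1: at line 1 remove [ipqlg,tlos] add [krvzg,nquvl] -> 10 lines: otpk wfckq krvzg nquvl fxco moomu ntyyb mxisl vtd rbhk
Hunk 2: at line 3 remove [nquvl,fxco] add [pvv] -> 9 lines: otpk wfckq krvzg pvv moomu ntyyb mxisl vtd rbhk
Hunk 3: at line 3 remove [moomu,ntyyb] add [pjd,fmkjj,yksd] -> 10 lines: otpk wfckq krvzg pvv pjd fmkjj yksd mxisl vtd rbhk
Hunk 4: at line 6 remove [yksd] add [gwj,vxpa,uvu] -> 12 lines: otpk wfckq krvzg pvv pjd fmkjj gwj vxpa uvu mxisl vtd rbhk
Hunk 5: at line 2 remove [pvv,pjd] add [jdi,lxjol,kkk] -> 13 lines: otpk wfckq krvzg jdi lxjol kkk fmkjj gwj vxpa uvu mxisl vtd rbhk
Final line count: 13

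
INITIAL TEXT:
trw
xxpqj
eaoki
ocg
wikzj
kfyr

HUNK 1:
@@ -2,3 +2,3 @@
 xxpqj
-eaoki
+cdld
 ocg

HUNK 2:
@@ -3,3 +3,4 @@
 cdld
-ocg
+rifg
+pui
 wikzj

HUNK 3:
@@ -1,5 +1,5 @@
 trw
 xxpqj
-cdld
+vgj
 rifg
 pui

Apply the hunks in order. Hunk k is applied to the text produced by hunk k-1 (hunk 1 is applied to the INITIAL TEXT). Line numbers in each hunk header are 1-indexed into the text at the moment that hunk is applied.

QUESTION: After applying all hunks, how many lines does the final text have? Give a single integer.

Answer: 7

Derivation:
Hunk 1: at line 2 remove [eaoki] add [cdld] -> 6 lines: trw xxpqj cdld ocg wikzj kfyr
Hunk 2: at line 3 remove [ocg] add [rifg,pui] -> 7 lines: trw xxpqj cdld rifg pui wikzj kfyr
Hunk 3: at line 1 remove [cdld] add [vgj] -> 7 lines: trw xxpqj vgj rifg pui wikzj kfyr
Final line count: 7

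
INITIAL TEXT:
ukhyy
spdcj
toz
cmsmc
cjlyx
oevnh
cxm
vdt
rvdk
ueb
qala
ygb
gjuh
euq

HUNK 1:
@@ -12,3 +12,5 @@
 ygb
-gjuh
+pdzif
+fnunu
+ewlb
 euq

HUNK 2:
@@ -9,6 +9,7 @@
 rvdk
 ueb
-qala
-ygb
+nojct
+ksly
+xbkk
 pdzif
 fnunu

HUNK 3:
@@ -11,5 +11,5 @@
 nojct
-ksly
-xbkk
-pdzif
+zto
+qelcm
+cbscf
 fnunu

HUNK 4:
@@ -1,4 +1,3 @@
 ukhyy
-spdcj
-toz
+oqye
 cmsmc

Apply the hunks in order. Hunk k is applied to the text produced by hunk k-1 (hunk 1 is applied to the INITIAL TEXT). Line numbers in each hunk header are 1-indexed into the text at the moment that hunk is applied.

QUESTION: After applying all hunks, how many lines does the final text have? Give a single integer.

Answer: 16

Derivation:
Hunk 1: at line 12 remove [gjuh] add [pdzif,fnunu,ewlb] -> 16 lines: ukhyy spdcj toz cmsmc cjlyx oevnh cxm vdt rvdk ueb qala ygb pdzif fnunu ewlb euq
Hunk 2: at line 9 remove [qala,ygb] add [nojct,ksly,xbkk] -> 17 lines: ukhyy spdcj toz cmsmc cjlyx oevnh cxm vdt rvdk ueb nojct ksly xbkk pdzif fnunu ewlb euq
Hunk 3: at line 11 remove [ksly,xbkk,pdzif] add [zto,qelcm,cbscf] -> 17 lines: ukhyy spdcj toz cmsmc cjlyx oevnh cxm vdt rvdk ueb nojct zto qelcm cbscf fnunu ewlb euq
Hunk 4: at line 1 remove [spdcj,toz] add [oqye] -> 16 lines: ukhyy oqye cmsmc cjlyx oevnh cxm vdt rvdk ueb nojct zto qelcm cbscf fnunu ewlb euq
Final line count: 16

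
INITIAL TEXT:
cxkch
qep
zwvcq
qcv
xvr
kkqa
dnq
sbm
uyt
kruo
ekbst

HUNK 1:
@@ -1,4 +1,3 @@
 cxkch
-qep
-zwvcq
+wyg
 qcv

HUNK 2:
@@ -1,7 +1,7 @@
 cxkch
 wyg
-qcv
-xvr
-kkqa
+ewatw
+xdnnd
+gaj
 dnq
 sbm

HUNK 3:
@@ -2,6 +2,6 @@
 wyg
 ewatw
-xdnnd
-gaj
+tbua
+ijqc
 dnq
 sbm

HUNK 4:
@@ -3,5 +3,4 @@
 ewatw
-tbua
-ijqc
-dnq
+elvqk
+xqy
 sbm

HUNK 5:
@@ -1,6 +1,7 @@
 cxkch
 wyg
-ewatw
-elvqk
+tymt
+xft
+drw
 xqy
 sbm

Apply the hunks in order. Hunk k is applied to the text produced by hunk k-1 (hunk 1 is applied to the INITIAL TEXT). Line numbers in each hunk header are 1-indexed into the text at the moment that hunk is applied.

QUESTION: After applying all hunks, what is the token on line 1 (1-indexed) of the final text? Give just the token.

Answer: cxkch

Derivation:
Hunk 1: at line 1 remove [qep,zwvcq] add [wyg] -> 10 lines: cxkch wyg qcv xvr kkqa dnq sbm uyt kruo ekbst
Hunk 2: at line 1 remove [qcv,xvr,kkqa] add [ewatw,xdnnd,gaj] -> 10 lines: cxkch wyg ewatw xdnnd gaj dnq sbm uyt kruo ekbst
Hunk 3: at line 2 remove [xdnnd,gaj] add [tbua,ijqc] -> 10 lines: cxkch wyg ewatw tbua ijqc dnq sbm uyt kruo ekbst
Hunk 4: at line 3 remove [tbua,ijqc,dnq] add [elvqk,xqy] -> 9 lines: cxkch wyg ewatw elvqk xqy sbm uyt kruo ekbst
Hunk 5: at line 1 remove [ewatw,elvqk] add [tymt,xft,drw] -> 10 lines: cxkch wyg tymt xft drw xqy sbm uyt kruo ekbst
Final line 1: cxkch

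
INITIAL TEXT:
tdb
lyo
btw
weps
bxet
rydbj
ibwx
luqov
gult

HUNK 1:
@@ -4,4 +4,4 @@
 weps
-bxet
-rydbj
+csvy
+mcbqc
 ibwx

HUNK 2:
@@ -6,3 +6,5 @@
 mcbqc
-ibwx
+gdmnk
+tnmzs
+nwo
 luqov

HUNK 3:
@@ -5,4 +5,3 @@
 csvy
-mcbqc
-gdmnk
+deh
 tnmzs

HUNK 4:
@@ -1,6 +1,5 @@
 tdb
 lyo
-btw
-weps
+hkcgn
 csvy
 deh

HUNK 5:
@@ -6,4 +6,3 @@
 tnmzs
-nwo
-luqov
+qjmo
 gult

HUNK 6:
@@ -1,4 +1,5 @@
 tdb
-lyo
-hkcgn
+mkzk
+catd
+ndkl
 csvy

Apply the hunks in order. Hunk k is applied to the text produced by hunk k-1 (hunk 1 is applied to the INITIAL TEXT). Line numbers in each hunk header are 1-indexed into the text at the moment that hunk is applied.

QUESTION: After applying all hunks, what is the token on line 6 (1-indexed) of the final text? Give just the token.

Hunk 1: at line 4 remove [bxet,rydbj] add [csvy,mcbqc] -> 9 lines: tdb lyo btw weps csvy mcbqc ibwx luqov gult
Hunk 2: at line 6 remove [ibwx] add [gdmnk,tnmzs,nwo] -> 11 lines: tdb lyo btw weps csvy mcbqc gdmnk tnmzs nwo luqov gult
Hunk 3: at line 5 remove [mcbqc,gdmnk] add [deh] -> 10 lines: tdb lyo btw weps csvy deh tnmzs nwo luqov gult
Hunk 4: at line 1 remove [btw,weps] add [hkcgn] -> 9 lines: tdb lyo hkcgn csvy deh tnmzs nwo luqov gult
Hunk 5: at line 6 remove [nwo,luqov] add [qjmo] -> 8 lines: tdb lyo hkcgn csvy deh tnmzs qjmo gult
Hunk 6: at line 1 remove [lyo,hkcgn] add [mkzk,catd,ndkl] -> 9 lines: tdb mkzk catd ndkl csvy deh tnmzs qjmo gult
Final line 6: deh

Answer: deh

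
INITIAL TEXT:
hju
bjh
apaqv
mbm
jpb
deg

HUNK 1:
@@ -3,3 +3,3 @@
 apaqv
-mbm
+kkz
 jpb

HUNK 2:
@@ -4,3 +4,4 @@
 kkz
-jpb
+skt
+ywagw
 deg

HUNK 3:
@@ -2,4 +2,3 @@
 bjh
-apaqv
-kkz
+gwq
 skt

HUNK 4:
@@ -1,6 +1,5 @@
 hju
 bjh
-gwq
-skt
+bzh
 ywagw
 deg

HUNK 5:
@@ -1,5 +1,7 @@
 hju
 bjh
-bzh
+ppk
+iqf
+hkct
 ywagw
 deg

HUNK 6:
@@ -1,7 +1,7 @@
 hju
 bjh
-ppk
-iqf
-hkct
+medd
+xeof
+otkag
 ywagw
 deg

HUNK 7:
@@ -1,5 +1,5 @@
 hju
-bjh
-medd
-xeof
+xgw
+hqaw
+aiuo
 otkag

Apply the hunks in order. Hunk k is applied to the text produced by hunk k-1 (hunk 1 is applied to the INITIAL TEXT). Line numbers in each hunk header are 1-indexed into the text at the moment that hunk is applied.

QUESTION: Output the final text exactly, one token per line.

Hunk 1: at line 3 remove [mbm] add [kkz] -> 6 lines: hju bjh apaqv kkz jpb deg
Hunk 2: at line 4 remove [jpb] add [skt,ywagw] -> 7 lines: hju bjh apaqv kkz skt ywagw deg
Hunk 3: at line 2 remove [apaqv,kkz] add [gwq] -> 6 lines: hju bjh gwq skt ywagw deg
Hunk 4: at line 1 remove [gwq,skt] add [bzh] -> 5 lines: hju bjh bzh ywagw deg
Hunk 5: at line 1 remove [bzh] add [ppk,iqf,hkct] -> 7 lines: hju bjh ppk iqf hkct ywagw deg
Hunk 6: at line 1 remove [ppk,iqf,hkct] add [medd,xeof,otkag] -> 7 lines: hju bjh medd xeof otkag ywagw deg
Hunk 7: at line 1 remove [bjh,medd,xeof] add [xgw,hqaw,aiuo] -> 7 lines: hju xgw hqaw aiuo otkag ywagw deg

Answer: hju
xgw
hqaw
aiuo
otkag
ywagw
deg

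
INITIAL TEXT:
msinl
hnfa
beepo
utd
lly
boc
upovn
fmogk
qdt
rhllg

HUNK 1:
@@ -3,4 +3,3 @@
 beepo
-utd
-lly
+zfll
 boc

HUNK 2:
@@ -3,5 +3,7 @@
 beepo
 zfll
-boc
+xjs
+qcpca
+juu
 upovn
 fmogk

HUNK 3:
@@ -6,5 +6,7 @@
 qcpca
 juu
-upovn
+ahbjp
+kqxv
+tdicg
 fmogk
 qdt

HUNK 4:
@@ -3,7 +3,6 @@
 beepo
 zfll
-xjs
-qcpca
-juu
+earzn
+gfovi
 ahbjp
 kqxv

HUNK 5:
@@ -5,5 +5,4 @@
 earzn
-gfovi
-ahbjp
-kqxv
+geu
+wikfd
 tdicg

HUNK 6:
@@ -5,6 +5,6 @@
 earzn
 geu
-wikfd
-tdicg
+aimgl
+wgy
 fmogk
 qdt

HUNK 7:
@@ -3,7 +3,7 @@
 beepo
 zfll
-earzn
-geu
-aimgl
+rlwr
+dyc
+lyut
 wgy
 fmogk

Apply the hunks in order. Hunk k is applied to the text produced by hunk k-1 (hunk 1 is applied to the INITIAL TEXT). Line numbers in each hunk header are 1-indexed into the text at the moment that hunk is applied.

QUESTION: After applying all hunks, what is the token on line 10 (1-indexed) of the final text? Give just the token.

Answer: qdt

Derivation:
Hunk 1: at line 3 remove [utd,lly] add [zfll] -> 9 lines: msinl hnfa beepo zfll boc upovn fmogk qdt rhllg
Hunk 2: at line 3 remove [boc] add [xjs,qcpca,juu] -> 11 lines: msinl hnfa beepo zfll xjs qcpca juu upovn fmogk qdt rhllg
Hunk 3: at line 6 remove [upovn] add [ahbjp,kqxv,tdicg] -> 13 lines: msinl hnfa beepo zfll xjs qcpca juu ahbjp kqxv tdicg fmogk qdt rhllg
Hunk 4: at line 3 remove [xjs,qcpca,juu] add [earzn,gfovi] -> 12 lines: msinl hnfa beepo zfll earzn gfovi ahbjp kqxv tdicg fmogk qdt rhllg
Hunk 5: at line 5 remove [gfovi,ahbjp,kqxv] add [geu,wikfd] -> 11 lines: msinl hnfa beepo zfll earzn geu wikfd tdicg fmogk qdt rhllg
Hunk 6: at line 5 remove [wikfd,tdicg] add [aimgl,wgy] -> 11 lines: msinl hnfa beepo zfll earzn geu aimgl wgy fmogk qdt rhllg
Hunk 7: at line 3 remove [earzn,geu,aimgl] add [rlwr,dyc,lyut] -> 11 lines: msinl hnfa beepo zfll rlwr dyc lyut wgy fmogk qdt rhllg
Final line 10: qdt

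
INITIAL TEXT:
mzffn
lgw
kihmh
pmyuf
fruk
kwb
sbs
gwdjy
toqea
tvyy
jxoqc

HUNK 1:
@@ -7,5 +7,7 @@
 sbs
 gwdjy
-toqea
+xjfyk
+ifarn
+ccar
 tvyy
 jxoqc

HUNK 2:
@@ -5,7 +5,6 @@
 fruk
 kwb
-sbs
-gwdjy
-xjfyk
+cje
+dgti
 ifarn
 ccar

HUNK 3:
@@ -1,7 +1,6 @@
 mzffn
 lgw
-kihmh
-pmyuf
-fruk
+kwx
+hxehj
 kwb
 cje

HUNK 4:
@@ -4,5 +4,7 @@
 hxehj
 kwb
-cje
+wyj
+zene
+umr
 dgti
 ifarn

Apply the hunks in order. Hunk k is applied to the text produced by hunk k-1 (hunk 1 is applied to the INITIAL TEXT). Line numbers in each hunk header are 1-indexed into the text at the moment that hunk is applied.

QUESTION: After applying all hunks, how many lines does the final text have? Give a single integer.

Answer: 13

Derivation:
Hunk 1: at line 7 remove [toqea] add [xjfyk,ifarn,ccar] -> 13 lines: mzffn lgw kihmh pmyuf fruk kwb sbs gwdjy xjfyk ifarn ccar tvyy jxoqc
Hunk 2: at line 5 remove [sbs,gwdjy,xjfyk] add [cje,dgti] -> 12 lines: mzffn lgw kihmh pmyuf fruk kwb cje dgti ifarn ccar tvyy jxoqc
Hunk 3: at line 1 remove [kihmh,pmyuf,fruk] add [kwx,hxehj] -> 11 lines: mzffn lgw kwx hxehj kwb cje dgti ifarn ccar tvyy jxoqc
Hunk 4: at line 4 remove [cje] add [wyj,zene,umr] -> 13 lines: mzffn lgw kwx hxehj kwb wyj zene umr dgti ifarn ccar tvyy jxoqc
Final line count: 13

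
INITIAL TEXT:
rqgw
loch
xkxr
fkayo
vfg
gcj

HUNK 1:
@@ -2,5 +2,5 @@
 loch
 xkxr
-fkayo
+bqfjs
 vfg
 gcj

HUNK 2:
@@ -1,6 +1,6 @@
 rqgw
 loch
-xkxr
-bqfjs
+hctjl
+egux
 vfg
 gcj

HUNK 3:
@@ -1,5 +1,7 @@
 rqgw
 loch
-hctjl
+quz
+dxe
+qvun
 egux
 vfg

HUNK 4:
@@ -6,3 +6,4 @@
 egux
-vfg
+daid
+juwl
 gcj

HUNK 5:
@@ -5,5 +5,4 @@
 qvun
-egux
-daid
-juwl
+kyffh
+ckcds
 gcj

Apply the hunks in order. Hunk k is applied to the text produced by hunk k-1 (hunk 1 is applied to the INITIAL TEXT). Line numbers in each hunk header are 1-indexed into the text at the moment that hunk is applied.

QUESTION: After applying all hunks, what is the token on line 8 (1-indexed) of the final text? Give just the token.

Hunk 1: at line 2 remove [fkayo] add [bqfjs] -> 6 lines: rqgw loch xkxr bqfjs vfg gcj
Hunk 2: at line 1 remove [xkxr,bqfjs] add [hctjl,egux] -> 6 lines: rqgw loch hctjl egux vfg gcj
Hunk 3: at line 1 remove [hctjl] add [quz,dxe,qvun] -> 8 lines: rqgw loch quz dxe qvun egux vfg gcj
Hunk 4: at line 6 remove [vfg] add [daid,juwl] -> 9 lines: rqgw loch quz dxe qvun egux daid juwl gcj
Hunk 5: at line 5 remove [egux,daid,juwl] add [kyffh,ckcds] -> 8 lines: rqgw loch quz dxe qvun kyffh ckcds gcj
Final line 8: gcj

Answer: gcj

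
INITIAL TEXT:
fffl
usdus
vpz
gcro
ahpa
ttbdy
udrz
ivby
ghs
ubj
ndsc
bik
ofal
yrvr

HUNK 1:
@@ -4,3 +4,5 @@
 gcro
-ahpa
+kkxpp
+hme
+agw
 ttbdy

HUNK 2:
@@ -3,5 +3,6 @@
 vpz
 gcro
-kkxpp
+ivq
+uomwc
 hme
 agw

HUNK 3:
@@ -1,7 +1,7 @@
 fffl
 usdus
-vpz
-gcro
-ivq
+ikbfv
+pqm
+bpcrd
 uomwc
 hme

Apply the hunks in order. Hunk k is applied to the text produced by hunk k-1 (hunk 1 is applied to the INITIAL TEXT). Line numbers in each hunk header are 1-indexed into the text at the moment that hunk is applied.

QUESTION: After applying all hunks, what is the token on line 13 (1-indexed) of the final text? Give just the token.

Hunk 1: at line 4 remove [ahpa] add [kkxpp,hme,agw] -> 16 lines: fffl usdus vpz gcro kkxpp hme agw ttbdy udrz ivby ghs ubj ndsc bik ofal yrvr
Hunk 2: at line 3 remove [kkxpp] add [ivq,uomwc] -> 17 lines: fffl usdus vpz gcro ivq uomwc hme agw ttbdy udrz ivby ghs ubj ndsc bik ofal yrvr
Hunk 3: at line 1 remove [vpz,gcro,ivq] add [ikbfv,pqm,bpcrd] -> 17 lines: fffl usdus ikbfv pqm bpcrd uomwc hme agw ttbdy udrz ivby ghs ubj ndsc bik ofal yrvr
Final line 13: ubj

Answer: ubj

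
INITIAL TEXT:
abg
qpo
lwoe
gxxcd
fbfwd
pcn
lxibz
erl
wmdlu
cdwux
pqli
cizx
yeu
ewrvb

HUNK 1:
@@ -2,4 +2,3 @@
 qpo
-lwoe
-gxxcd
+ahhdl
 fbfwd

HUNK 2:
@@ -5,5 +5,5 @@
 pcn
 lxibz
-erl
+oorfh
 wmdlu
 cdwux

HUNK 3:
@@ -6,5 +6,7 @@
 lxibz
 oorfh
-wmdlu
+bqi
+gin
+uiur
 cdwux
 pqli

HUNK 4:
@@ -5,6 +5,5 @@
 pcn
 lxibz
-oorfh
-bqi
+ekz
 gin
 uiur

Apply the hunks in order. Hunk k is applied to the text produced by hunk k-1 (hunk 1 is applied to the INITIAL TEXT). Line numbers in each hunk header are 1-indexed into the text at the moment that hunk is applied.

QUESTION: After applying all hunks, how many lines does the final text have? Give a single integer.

Hunk 1: at line 2 remove [lwoe,gxxcd] add [ahhdl] -> 13 lines: abg qpo ahhdl fbfwd pcn lxibz erl wmdlu cdwux pqli cizx yeu ewrvb
Hunk 2: at line 5 remove [erl] add [oorfh] -> 13 lines: abg qpo ahhdl fbfwd pcn lxibz oorfh wmdlu cdwux pqli cizx yeu ewrvb
Hunk 3: at line 6 remove [wmdlu] add [bqi,gin,uiur] -> 15 lines: abg qpo ahhdl fbfwd pcn lxibz oorfh bqi gin uiur cdwux pqli cizx yeu ewrvb
Hunk 4: at line 5 remove [oorfh,bqi] add [ekz] -> 14 lines: abg qpo ahhdl fbfwd pcn lxibz ekz gin uiur cdwux pqli cizx yeu ewrvb
Final line count: 14

Answer: 14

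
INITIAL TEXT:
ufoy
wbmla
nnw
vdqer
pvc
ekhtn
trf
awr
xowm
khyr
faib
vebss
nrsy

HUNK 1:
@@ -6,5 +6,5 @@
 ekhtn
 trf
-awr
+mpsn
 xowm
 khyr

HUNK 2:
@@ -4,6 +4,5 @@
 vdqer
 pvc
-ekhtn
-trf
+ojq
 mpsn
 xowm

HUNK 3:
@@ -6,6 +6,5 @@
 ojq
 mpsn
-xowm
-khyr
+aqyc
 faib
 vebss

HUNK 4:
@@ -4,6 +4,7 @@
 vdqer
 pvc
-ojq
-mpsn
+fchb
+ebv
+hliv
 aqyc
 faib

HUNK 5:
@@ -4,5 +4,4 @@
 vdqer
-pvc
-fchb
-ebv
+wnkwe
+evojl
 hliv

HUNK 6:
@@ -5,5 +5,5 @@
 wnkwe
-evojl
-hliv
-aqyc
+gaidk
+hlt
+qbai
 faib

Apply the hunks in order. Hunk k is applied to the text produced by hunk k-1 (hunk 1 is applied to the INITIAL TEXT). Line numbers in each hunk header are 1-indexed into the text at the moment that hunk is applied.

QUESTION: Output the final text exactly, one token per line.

Answer: ufoy
wbmla
nnw
vdqer
wnkwe
gaidk
hlt
qbai
faib
vebss
nrsy

Derivation:
Hunk 1: at line 6 remove [awr] add [mpsn] -> 13 lines: ufoy wbmla nnw vdqer pvc ekhtn trf mpsn xowm khyr faib vebss nrsy
Hunk 2: at line 4 remove [ekhtn,trf] add [ojq] -> 12 lines: ufoy wbmla nnw vdqer pvc ojq mpsn xowm khyr faib vebss nrsy
Hunk 3: at line 6 remove [xowm,khyr] add [aqyc] -> 11 lines: ufoy wbmla nnw vdqer pvc ojq mpsn aqyc faib vebss nrsy
Hunk 4: at line 4 remove [ojq,mpsn] add [fchb,ebv,hliv] -> 12 lines: ufoy wbmla nnw vdqer pvc fchb ebv hliv aqyc faib vebss nrsy
Hunk 5: at line 4 remove [pvc,fchb,ebv] add [wnkwe,evojl] -> 11 lines: ufoy wbmla nnw vdqer wnkwe evojl hliv aqyc faib vebss nrsy
Hunk 6: at line 5 remove [evojl,hliv,aqyc] add [gaidk,hlt,qbai] -> 11 lines: ufoy wbmla nnw vdqer wnkwe gaidk hlt qbai faib vebss nrsy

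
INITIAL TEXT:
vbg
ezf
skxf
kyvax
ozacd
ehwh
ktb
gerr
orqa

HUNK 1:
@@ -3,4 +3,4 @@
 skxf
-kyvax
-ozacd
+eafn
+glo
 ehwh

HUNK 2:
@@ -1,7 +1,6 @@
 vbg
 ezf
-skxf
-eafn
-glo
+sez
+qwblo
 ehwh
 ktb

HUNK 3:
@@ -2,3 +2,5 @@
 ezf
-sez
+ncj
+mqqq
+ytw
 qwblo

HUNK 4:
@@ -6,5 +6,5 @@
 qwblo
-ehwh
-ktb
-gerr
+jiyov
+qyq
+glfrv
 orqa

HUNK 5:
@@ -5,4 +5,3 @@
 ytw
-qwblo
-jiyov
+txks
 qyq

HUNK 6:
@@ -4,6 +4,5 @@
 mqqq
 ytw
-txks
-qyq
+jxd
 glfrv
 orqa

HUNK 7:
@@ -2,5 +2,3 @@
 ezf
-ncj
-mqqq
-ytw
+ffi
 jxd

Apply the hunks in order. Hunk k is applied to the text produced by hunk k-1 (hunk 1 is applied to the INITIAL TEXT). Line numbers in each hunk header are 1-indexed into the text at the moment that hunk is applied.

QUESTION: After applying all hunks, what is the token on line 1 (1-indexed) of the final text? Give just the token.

Hunk 1: at line 3 remove [kyvax,ozacd] add [eafn,glo] -> 9 lines: vbg ezf skxf eafn glo ehwh ktb gerr orqa
Hunk 2: at line 1 remove [skxf,eafn,glo] add [sez,qwblo] -> 8 lines: vbg ezf sez qwblo ehwh ktb gerr orqa
Hunk 3: at line 2 remove [sez] add [ncj,mqqq,ytw] -> 10 lines: vbg ezf ncj mqqq ytw qwblo ehwh ktb gerr orqa
Hunk 4: at line 6 remove [ehwh,ktb,gerr] add [jiyov,qyq,glfrv] -> 10 lines: vbg ezf ncj mqqq ytw qwblo jiyov qyq glfrv orqa
Hunk 5: at line 5 remove [qwblo,jiyov] add [txks] -> 9 lines: vbg ezf ncj mqqq ytw txks qyq glfrv orqa
Hunk 6: at line 4 remove [txks,qyq] add [jxd] -> 8 lines: vbg ezf ncj mqqq ytw jxd glfrv orqa
Hunk 7: at line 2 remove [ncj,mqqq,ytw] add [ffi] -> 6 lines: vbg ezf ffi jxd glfrv orqa
Final line 1: vbg

Answer: vbg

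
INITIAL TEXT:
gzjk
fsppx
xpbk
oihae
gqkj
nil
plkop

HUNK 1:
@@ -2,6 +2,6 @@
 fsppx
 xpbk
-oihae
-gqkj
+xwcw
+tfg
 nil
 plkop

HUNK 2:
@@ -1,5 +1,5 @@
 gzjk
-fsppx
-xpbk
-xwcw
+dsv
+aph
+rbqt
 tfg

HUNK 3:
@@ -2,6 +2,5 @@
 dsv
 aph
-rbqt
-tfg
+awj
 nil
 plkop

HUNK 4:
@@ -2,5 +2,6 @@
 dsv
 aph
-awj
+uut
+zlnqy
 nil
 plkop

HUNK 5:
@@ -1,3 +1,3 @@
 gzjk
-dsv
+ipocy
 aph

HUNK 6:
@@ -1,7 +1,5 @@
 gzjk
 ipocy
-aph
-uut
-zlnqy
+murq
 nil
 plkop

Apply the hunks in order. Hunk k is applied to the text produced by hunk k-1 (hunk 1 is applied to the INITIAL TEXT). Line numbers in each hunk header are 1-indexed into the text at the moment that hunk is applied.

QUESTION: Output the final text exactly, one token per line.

Answer: gzjk
ipocy
murq
nil
plkop

Derivation:
Hunk 1: at line 2 remove [oihae,gqkj] add [xwcw,tfg] -> 7 lines: gzjk fsppx xpbk xwcw tfg nil plkop
Hunk 2: at line 1 remove [fsppx,xpbk,xwcw] add [dsv,aph,rbqt] -> 7 lines: gzjk dsv aph rbqt tfg nil plkop
Hunk 3: at line 2 remove [rbqt,tfg] add [awj] -> 6 lines: gzjk dsv aph awj nil plkop
Hunk 4: at line 2 remove [awj] add [uut,zlnqy] -> 7 lines: gzjk dsv aph uut zlnqy nil plkop
Hunk 5: at line 1 remove [dsv] add [ipocy] -> 7 lines: gzjk ipocy aph uut zlnqy nil plkop
Hunk 6: at line 1 remove [aph,uut,zlnqy] add [murq] -> 5 lines: gzjk ipocy murq nil plkop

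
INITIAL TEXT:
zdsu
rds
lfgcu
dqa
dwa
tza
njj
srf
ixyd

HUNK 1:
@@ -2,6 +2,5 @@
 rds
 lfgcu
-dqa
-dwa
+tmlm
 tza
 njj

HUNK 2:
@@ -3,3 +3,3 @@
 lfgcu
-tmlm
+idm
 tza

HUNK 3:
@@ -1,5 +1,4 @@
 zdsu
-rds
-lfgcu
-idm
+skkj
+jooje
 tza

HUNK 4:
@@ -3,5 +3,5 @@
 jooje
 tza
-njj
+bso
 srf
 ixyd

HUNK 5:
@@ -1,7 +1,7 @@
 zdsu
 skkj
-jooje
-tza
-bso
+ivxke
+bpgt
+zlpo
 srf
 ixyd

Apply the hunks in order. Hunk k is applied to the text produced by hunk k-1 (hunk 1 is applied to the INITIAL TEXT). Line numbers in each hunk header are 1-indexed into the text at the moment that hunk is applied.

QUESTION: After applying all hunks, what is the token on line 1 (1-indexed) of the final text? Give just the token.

Answer: zdsu

Derivation:
Hunk 1: at line 2 remove [dqa,dwa] add [tmlm] -> 8 lines: zdsu rds lfgcu tmlm tza njj srf ixyd
Hunk 2: at line 3 remove [tmlm] add [idm] -> 8 lines: zdsu rds lfgcu idm tza njj srf ixyd
Hunk 3: at line 1 remove [rds,lfgcu,idm] add [skkj,jooje] -> 7 lines: zdsu skkj jooje tza njj srf ixyd
Hunk 4: at line 3 remove [njj] add [bso] -> 7 lines: zdsu skkj jooje tza bso srf ixyd
Hunk 5: at line 1 remove [jooje,tza,bso] add [ivxke,bpgt,zlpo] -> 7 lines: zdsu skkj ivxke bpgt zlpo srf ixyd
Final line 1: zdsu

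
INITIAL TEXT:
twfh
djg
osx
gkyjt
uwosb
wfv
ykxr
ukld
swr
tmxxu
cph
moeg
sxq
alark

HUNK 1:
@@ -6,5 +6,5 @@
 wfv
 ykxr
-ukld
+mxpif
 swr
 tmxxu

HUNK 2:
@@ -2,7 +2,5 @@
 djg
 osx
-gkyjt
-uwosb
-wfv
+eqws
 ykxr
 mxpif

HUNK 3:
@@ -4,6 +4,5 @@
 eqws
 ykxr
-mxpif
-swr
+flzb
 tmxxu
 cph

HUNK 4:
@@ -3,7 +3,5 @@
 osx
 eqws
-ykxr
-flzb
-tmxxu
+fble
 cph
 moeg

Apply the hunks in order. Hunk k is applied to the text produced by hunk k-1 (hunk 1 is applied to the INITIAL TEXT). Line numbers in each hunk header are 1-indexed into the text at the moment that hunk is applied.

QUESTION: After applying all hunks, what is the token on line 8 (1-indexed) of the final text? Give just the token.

Hunk 1: at line 6 remove [ukld] add [mxpif] -> 14 lines: twfh djg osx gkyjt uwosb wfv ykxr mxpif swr tmxxu cph moeg sxq alark
Hunk 2: at line 2 remove [gkyjt,uwosb,wfv] add [eqws] -> 12 lines: twfh djg osx eqws ykxr mxpif swr tmxxu cph moeg sxq alark
Hunk 3: at line 4 remove [mxpif,swr] add [flzb] -> 11 lines: twfh djg osx eqws ykxr flzb tmxxu cph moeg sxq alark
Hunk 4: at line 3 remove [ykxr,flzb,tmxxu] add [fble] -> 9 lines: twfh djg osx eqws fble cph moeg sxq alark
Final line 8: sxq

Answer: sxq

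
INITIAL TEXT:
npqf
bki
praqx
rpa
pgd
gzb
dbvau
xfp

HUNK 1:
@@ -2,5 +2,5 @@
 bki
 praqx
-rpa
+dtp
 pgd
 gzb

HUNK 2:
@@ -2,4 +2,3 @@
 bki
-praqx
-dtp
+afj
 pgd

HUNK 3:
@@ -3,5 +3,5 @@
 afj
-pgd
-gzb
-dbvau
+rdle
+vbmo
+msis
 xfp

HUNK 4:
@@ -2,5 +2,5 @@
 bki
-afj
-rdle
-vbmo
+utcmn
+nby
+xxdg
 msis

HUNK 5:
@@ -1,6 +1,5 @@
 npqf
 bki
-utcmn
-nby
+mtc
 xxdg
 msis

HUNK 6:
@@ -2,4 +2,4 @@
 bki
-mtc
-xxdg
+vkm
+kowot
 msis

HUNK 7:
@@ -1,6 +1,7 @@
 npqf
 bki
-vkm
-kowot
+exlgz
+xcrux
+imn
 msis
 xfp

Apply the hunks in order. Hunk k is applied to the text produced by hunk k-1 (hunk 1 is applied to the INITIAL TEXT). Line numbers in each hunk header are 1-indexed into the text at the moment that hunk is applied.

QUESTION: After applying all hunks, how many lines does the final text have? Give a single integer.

Hunk 1: at line 2 remove [rpa] add [dtp] -> 8 lines: npqf bki praqx dtp pgd gzb dbvau xfp
Hunk 2: at line 2 remove [praqx,dtp] add [afj] -> 7 lines: npqf bki afj pgd gzb dbvau xfp
Hunk 3: at line 3 remove [pgd,gzb,dbvau] add [rdle,vbmo,msis] -> 7 lines: npqf bki afj rdle vbmo msis xfp
Hunk 4: at line 2 remove [afj,rdle,vbmo] add [utcmn,nby,xxdg] -> 7 lines: npqf bki utcmn nby xxdg msis xfp
Hunk 5: at line 1 remove [utcmn,nby] add [mtc] -> 6 lines: npqf bki mtc xxdg msis xfp
Hunk 6: at line 2 remove [mtc,xxdg] add [vkm,kowot] -> 6 lines: npqf bki vkm kowot msis xfp
Hunk 7: at line 1 remove [vkm,kowot] add [exlgz,xcrux,imn] -> 7 lines: npqf bki exlgz xcrux imn msis xfp
Final line count: 7

Answer: 7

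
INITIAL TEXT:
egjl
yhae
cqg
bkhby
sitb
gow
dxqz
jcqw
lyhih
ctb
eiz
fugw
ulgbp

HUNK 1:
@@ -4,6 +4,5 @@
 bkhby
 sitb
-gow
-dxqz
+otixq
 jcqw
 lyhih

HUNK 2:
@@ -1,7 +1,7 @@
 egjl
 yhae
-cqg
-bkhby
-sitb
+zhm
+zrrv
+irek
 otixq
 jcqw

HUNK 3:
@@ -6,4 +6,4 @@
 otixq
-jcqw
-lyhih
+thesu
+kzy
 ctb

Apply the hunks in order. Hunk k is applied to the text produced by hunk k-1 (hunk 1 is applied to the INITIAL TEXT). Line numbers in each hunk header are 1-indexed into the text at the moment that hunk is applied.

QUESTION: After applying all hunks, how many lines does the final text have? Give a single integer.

Answer: 12

Derivation:
Hunk 1: at line 4 remove [gow,dxqz] add [otixq] -> 12 lines: egjl yhae cqg bkhby sitb otixq jcqw lyhih ctb eiz fugw ulgbp
Hunk 2: at line 1 remove [cqg,bkhby,sitb] add [zhm,zrrv,irek] -> 12 lines: egjl yhae zhm zrrv irek otixq jcqw lyhih ctb eiz fugw ulgbp
Hunk 3: at line 6 remove [jcqw,lyhih] add [thesu,kzy] -> 12 lines: egjl yhae zhm zrrv irek otixq thesu kzy ctb eiz fugw ulgbp
Final line count: 12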